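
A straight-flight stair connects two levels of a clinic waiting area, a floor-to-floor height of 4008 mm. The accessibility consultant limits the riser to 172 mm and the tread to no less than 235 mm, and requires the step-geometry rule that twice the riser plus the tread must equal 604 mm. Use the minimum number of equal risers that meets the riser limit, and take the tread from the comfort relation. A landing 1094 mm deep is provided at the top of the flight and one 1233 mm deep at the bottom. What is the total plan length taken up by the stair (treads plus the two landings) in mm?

8537 mm

4008 / 172 = 23.302 → round up to 24 risers.
R = 4008 ÷ 24 = 167 mm.
Tread T = 604 − 2 × 167 = 270 mm (≥ 235 mm).
Going = (24 − 1) × 270 = 6210 mm.
Enclosure = 6210 + 1094 + 1233 = 8537 mm.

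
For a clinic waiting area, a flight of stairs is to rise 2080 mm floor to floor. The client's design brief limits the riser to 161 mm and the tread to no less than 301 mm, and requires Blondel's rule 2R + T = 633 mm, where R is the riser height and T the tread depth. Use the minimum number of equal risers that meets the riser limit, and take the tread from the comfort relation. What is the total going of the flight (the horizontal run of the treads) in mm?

⌈2080/161⌉ = 13 risers.
R = 2080 ÷ 13 = 160 mm.
From 2R + T = 633: T = 633 − 320 = 313 mm.
Treads = 13 − 1 = 12; going = 12 × 313 = 3756 mm.

3756 mm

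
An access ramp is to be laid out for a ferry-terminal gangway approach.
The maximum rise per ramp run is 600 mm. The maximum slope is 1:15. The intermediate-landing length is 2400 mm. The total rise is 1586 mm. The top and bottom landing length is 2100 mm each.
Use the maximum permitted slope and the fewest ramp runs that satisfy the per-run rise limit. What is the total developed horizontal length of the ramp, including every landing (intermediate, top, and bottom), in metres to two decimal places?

⌈1586/600⌉ = 3 ramp runs. That means 2 intermediate landings.
Horizontal run for 1586 mm of rise at 1:15 is 1586 × 15 = 23790 mm.
2 intermediate landings contribute 2 × 2400 = 4800 mm.
Top and bottom landings: 2 × 2100 = 4200 mm.
Total = 23790 + 4800 + 4200 = 32790 mm.
= 32.79 m.

32.79 m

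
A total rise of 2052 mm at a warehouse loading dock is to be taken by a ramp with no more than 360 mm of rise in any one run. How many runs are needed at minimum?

2052 / 360 = 5.70, so 6 ramp runs are needed.

6 runs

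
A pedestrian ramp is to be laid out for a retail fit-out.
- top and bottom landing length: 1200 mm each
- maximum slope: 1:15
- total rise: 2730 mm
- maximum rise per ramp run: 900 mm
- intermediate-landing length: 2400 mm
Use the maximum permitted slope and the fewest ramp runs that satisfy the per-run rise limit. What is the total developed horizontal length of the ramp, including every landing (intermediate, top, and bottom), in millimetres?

50550 mm

2730 / 900 = 3.03, so 4 ramp runs are needed. That means 3 intermediate landings.
Ramp run (horizontal) at 1:15: 2730 × 15 = 40950 mm.
3 intermediate landings contribute 3 × 2400 = 7200 mm.
Top and bottom landings: 2 × 1200 = 2400 mm.
Total = 40950 + 7200 + 2400 = 50550 mm.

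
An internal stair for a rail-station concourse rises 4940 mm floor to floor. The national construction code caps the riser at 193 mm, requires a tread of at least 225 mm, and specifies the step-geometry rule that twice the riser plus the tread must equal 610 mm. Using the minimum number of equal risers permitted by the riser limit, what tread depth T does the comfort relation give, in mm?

230 mm

⌈4940/193⌉ = 26 risers.
R = 4940 ÷ 26 = 190 mm.
From 2R + T = 610: T = 610 − 380 = 230 mm.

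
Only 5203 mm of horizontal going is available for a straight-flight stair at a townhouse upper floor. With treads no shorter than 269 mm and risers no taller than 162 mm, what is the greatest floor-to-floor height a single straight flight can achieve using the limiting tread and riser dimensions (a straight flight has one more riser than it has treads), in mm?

Treads that fit: ⌊5203 / 269⌋ = 19.
Risers = treads + 1 = 20.
Maximum height = 20 × 162 = 3240 mm.

3240 mm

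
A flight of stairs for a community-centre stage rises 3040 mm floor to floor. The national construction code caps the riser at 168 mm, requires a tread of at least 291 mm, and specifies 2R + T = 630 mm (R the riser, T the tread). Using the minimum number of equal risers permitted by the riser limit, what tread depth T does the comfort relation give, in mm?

3040 / 168 = 18.095 → round up to 19 risers.
Each riser is 3040/19 = 160 mm (≤ 168 mm).
From 2R + T = 630: T = 630 − 320 = 310 mm.

310 mm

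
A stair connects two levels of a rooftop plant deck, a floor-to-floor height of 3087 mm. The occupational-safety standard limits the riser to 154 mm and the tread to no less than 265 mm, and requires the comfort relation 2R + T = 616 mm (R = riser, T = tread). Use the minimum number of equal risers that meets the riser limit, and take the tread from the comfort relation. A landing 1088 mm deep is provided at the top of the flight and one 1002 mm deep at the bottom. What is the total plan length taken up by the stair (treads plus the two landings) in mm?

8530 mm

3087 / 154 = 20.05, so 21 risers are needed.
R = 3087 ÷ 21 = 147 mm.
From 2R + T = 616: T = 616 − 294 = 322 mm.
Treads = 21 − 1 = 20; going = 20 × 322 = 6440 mm.
Enclosure = 6440 + 1088 + 1002 = 8530 mm.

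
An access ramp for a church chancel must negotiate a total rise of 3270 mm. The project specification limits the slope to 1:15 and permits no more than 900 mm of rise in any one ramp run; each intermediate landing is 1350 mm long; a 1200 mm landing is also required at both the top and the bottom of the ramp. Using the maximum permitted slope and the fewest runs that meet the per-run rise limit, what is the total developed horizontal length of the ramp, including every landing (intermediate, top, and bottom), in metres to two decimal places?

55.50 m

At most 900 each: 3270/900 = 3.63, giving 4 ramp runs. That means 3 intermediate landings.
Ramp run (horizontal) at 1:15: 3270 × 15 = 49050 mm.
Intermediate landings: 3 × 1350 = 4050 mm.
Top and bottom landings: 2 × 1200 = 2400 mm.
Total = 49050 + 4050 + 2400 = 55500 mm.
= 55.50 m.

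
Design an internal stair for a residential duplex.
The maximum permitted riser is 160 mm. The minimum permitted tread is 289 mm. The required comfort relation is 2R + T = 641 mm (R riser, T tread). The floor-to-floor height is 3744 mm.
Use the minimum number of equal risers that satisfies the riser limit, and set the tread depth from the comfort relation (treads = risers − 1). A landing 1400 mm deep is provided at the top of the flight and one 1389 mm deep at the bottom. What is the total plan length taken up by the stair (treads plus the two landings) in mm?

3744 / 160 = 23.400 → round up to 24 risers.
R = 3744 ÷ 24 = 156 mm.
Tread T = 641 − 2 × 156 = 329 mm (≥ 289 mm).
Treads = 24 − 1 = 23; going = 23 × 329 = 7567 mm.
Enclosure = 7567 + 1400 + 1389 = 10356 mm.

10356 mm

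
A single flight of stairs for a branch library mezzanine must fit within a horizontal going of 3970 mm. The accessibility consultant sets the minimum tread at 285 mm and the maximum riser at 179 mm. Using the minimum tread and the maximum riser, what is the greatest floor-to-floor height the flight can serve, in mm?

2506 mm

Treads that fit: ⌊3970 / 285⌋ = 13.
Risers = treads + 1 = 14.
Maximum height = 14 × 179 = 2506 mm.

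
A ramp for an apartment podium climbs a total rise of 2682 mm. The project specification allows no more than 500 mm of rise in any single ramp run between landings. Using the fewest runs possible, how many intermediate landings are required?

5 intermediate landings

⌈2682/500⌉ = 6 ramp runs.
6 runs are separated by 5 intermediate landings.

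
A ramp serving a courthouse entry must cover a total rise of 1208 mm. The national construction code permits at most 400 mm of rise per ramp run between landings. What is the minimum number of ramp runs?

At most 400 each: 1208/400 = 3.02, giving 4 ramp runs.

4 runs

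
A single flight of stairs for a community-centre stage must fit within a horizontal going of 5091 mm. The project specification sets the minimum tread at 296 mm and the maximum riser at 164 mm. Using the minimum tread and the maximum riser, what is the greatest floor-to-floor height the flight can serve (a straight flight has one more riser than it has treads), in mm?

5091 / 296 = 17.20, so 17 treads fit.
Risers = treads + 1 = 18.
Maximum height = 18 × 164 = 2952 mm.

2952 mm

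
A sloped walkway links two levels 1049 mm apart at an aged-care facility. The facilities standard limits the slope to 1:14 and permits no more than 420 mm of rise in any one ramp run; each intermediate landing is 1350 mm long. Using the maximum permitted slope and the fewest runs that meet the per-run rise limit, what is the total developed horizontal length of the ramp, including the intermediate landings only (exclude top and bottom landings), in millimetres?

At most 420 each: 1049/420 = 2.50, giving 3 ramp runs. That means 2 intermediate landings.
Horizontal run for 1049 mm of rise at 1:14 is 1049 × 14 = 14686 mm.
Intermediate landings: 2 × 1350 = 2700 mm.
Developed length = 14686 + 2700 = 17386 mm.

17386 mm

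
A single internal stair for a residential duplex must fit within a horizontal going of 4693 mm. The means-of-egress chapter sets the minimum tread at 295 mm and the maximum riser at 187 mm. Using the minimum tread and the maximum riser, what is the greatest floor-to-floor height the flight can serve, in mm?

4693 / 295 = 15.91, so 15 treads fit.
Risers = treads + 1 = 16.
Maximum height = 16 × 187 = 2992 mm.

2992 mm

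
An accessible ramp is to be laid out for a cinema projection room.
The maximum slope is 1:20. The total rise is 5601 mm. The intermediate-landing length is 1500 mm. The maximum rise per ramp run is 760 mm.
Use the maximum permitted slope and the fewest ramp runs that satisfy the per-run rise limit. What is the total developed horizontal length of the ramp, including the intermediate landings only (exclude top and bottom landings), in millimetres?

122520 mm

5601 / 760 = 7.37, so 8 ramp runs are needed. That means 7 intermediate landings.
Horizontal run for 5601 mm of rise at 1:20 is 5601 × 20 = 112020 mm.
Intermediate landings: 7 × 1500 = 10500 mm.
Total developed length = 112020 + 10500 = 122520 mm.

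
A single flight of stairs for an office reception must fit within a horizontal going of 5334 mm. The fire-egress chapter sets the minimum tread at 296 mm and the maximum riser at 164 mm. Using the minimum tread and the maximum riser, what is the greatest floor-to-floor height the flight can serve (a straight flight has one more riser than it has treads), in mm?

3116 mm

5334 / 296 = 18.02, so 18 treads fit.
Risers = treads + 1 = 19.
Maximum height = 19 × 164 = 3116 mm.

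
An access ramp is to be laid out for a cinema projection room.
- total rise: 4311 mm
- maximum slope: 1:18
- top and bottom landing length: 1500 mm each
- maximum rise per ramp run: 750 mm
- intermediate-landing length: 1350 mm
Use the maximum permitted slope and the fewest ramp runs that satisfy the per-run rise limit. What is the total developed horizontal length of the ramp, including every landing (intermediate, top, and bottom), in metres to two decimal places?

4311 / 750 = 5.75, so 6 ramp runs are needed. That means 5 intermediate landings.
Horizontal run for 4311 mm of rise at 1:18 is 4311 × 18 = 77598 mm.
5 intermediate landings contribute 5 × 1350 = 6750 mm.
Top and bottom landings: 2 × 1500 = 3000 mm.
Total = 77598 + 6750 + 3000 = 87348 mm.
= 87.35 m.

87.35 m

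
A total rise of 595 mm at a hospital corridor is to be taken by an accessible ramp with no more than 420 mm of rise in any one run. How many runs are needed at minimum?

2 runs

595 / 420 = 1.42, so 2 ramp runs are needed.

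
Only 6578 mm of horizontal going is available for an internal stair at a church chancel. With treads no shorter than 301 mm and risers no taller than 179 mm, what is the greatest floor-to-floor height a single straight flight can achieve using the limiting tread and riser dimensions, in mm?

Treads that fit: ⌊6578 / 301⌋ = 21.
Risers = treads + 1 = 22.
Maximum height = 22 × 179 = 3938 mm.

3938 mm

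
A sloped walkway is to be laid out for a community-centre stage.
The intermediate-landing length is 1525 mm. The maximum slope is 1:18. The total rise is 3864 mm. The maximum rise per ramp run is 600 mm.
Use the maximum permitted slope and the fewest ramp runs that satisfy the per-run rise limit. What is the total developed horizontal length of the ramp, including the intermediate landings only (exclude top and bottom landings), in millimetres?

At most 600 each: 3864/600 = 6.44, giving 7 ramp runs. That means 6 intermediate landings.
Horizontal run for 3864 mm of rise at 1:18 is 3864 × 18 = 69552 mm.
6 intermediate landings contribute 6 × 1525 = 9150 mm.
Total developed length = 69552 + 9150 = 78702 mm.

78702 mm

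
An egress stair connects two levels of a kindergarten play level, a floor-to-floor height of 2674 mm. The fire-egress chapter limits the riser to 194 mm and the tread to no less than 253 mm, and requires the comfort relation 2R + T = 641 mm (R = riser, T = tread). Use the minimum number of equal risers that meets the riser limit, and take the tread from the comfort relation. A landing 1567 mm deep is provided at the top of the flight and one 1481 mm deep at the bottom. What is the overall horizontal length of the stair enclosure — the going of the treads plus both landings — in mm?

6415 mm

At most 194 each: 2674/194 = 13.78, giving 14 risers.
R = 2674 ÷ 14 = 191 mm.
From 2R + T = 641: T = 641 − 382 = 259 mm.
14 risers give 13 treads; going = 13 × 259 = 3367 mm.
Add landings: 3367 + 1567 + 1481 = 6415 mm.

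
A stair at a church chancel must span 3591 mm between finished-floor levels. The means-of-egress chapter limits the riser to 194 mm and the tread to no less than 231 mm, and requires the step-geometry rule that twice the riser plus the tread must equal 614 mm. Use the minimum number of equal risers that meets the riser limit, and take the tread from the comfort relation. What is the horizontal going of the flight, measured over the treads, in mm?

At most 194 each: 3591/194 = 18.51, giving 19 risers.
Riser R = 3591 / 19 = 189 mm, within the 194 mm limit.
Tread T = 614 − 2 × 189 = 236 mm (≥ 231 mm).
Treads = 19 − 1 = 18; going = 18 × 236 = 4248 mm.

4248 mm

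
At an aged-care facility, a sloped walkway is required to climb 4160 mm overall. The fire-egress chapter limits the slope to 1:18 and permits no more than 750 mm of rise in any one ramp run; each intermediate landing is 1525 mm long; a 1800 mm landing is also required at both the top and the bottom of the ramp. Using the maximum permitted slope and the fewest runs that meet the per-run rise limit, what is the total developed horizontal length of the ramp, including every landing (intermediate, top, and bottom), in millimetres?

86105 mm

⌈4160/750⌉ = 6 ramp runs. That means 5 intermediate landings.
Horizontal run for 4160 mm of rise at 1:18 is 4160 × 18 = 74880 mm.
Intermediate landings: 5 × 1525 = 7625 mm.
Top and bottom landings: 2 × 1800 = 3600 mm.
Total = 74880 + 7625 + 3600 = 86105 mm.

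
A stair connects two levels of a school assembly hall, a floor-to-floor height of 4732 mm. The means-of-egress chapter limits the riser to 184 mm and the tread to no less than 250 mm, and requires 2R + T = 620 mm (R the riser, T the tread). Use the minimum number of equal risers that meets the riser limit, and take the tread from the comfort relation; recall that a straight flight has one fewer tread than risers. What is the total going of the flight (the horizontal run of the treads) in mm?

6400 mm

At most 184 each: 4732/184 = 25.72, giving 26 risers.
R = 4732 ÷ 26 = 182 mm.
From 2R + T = 620: T = 620 − 364 = 256 mm.
26 risers give 25 treads; going = 25 × 256 = 6400 mm.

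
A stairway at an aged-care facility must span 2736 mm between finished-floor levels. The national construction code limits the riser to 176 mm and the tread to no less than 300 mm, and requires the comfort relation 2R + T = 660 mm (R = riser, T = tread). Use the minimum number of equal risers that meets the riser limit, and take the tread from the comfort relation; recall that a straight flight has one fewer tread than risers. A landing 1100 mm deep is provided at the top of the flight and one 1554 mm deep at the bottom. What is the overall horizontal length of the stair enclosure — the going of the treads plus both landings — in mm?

7424 mm

At most 176 each: 2736/176 = 15.55, giving 16 risers.
R = 2736 ÷ 16 = 171 mm.
Tread T = 660 − 2 × 171 = 318 mm (≥ 300 mm).
Going = (16 − 1) × 318 = 4770 mm.
Add landings: 4770 + 1100 + 1554 = 7424 mm.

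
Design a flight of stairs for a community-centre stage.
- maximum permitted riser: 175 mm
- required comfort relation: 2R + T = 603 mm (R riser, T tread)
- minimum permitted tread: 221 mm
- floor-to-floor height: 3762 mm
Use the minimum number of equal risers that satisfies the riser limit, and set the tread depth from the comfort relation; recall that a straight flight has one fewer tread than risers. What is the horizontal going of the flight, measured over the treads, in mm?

3762 / 175 = 21.497 → round up to 22 risers.
Each riser is 3762/22 = 171 mm (≤ 175 mm).
T = 603 − 2·171 = 261 mm, which satisfies the 221 mm minimum.
22 risers give 21 treads; going = 21 × 261 = 5481 mm.

5481 mm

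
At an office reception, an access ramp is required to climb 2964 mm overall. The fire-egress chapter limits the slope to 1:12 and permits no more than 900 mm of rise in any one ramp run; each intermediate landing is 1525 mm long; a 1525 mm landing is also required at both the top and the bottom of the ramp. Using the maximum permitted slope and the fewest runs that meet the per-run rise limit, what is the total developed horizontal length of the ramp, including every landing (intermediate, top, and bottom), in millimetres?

43193 mm

⌈2964/900⌉ = 4 ramp runs. That means 3 intermediate landings.
Horizontal run for 2964 mm of rise at 1:12 is 2964 × 12 = 35568 mm.
Intermediate landings: 3 × 1525 = 4575 mm.
Top and bottom landings: 2 × 1525 = 3050 mm.
Total = 35568 + 4575 + 3050 = 43193 mm.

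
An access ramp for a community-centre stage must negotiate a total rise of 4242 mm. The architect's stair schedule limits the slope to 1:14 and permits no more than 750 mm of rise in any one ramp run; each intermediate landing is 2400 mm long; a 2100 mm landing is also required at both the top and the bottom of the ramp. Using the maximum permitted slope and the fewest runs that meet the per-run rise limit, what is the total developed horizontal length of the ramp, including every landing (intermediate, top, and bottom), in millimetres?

75588 mm

At most 750 each: 4242/750 = 5.66, giving 6 ramp runs. That means 5 intermediate landings.
Ramp run (horizontal) at 1:14: 4242 × 14 = 59388 mm.
Intermediate landings: 5 × 2400 = 12000 mm.
Top and bottom landings: 2 × 2100 = 4200 mm.
Total = 59388 + 12000 + 4200 = 75588 mm.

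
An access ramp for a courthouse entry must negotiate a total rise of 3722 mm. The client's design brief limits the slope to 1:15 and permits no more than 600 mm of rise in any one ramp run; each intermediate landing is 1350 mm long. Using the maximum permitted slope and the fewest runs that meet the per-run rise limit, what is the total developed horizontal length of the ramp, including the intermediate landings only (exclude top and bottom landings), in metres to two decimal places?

3722 / 600 = 6.20, so 7 ramp runs are needed. That means 6 intermediate landings.
Ramp run (horizontal) at 1:15: 3722 × 15 = 55830 mm.
6 intermediate landings contribute 6 × 1350 = 8100 mm.
Total developed length = 55830 + 8100 = 63930 mm.
= 63.93 m.

63.93 m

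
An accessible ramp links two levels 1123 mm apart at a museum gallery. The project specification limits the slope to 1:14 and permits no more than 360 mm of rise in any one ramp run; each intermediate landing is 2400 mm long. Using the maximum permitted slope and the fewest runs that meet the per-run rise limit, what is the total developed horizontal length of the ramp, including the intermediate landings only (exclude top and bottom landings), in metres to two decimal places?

22.92 m

1123 / 360 = 3.119 → round up to 4 ramp runs. That means 3 intermediate landings.
Ramp run (horizontal) at 1:14: 1123 × 14 = 15722 mm.
3 intermediate landings contribute 3 × 2400 = 7200 mm.
Developed length = 15722 + 7200 = 22922 mm.
= 22.92 m.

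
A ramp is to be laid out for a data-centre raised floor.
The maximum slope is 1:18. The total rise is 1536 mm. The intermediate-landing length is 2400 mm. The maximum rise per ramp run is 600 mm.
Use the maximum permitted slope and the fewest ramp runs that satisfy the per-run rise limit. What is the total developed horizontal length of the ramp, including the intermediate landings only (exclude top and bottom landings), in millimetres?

32448 mm

⌈1536/600⌉ = 3 ramp runs. That means 2 intermediate landings.
Horizontal run for 1536 mm of rise at 1:18 is 1536 × 18 = 27648 mm.
Intermediate landings: 2 × 2400 = 4800 mm.
Developed length = 27648 + 4800 = 32448 mm.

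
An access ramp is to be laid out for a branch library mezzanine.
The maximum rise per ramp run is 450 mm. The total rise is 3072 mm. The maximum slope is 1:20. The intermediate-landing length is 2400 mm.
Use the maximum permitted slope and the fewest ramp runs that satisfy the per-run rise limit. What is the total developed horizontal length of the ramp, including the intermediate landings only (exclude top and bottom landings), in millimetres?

3072 / 450 = 6.827 → round up to 7 ramp runs. That means 6 intermediate landings.
Horizontal run for 3072 mm of rise at 1:20 is 3072 × 20 = 61440 mm.
6 intermediate landings contribute 6 × 2400 = 14400 mm.
Developed length = 61440 + 14400 = 75840 mm.

75840 mm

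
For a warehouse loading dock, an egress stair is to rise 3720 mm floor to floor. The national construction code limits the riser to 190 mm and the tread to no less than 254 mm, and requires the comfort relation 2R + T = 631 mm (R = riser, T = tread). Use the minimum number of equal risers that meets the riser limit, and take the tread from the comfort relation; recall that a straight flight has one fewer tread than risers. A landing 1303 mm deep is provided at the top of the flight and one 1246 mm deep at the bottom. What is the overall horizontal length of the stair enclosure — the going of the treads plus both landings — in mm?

3720 / 190 = 19.579 → round up to 20 risers.
Each riser is 3720/20 = 186 mm (≤ 190 mm).
T = 631 − 2·186 = 259 mm, which satisfies the 254 mm minimum.
Going = (20 − 1) × 259 = 4921 mm.
Enclosure = 4921 + 1303 + 1246 = 7470 mm.

7470 mm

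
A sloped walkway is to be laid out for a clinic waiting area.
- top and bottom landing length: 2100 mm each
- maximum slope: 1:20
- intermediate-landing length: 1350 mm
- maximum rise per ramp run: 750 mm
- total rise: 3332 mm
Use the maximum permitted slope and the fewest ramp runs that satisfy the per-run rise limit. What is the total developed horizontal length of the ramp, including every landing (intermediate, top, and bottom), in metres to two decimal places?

3332 / 750 = 4.44, so 5 ramp runs are needed. That means 4 intermediate landings.
Horizontal run for 3332 mm of rise at 1:20 is 3332 × 20 = 66640 mm.
4 intermediate landings contribute 4 × 1350 = 5400 mm.
Top and bottom landings: 2 × 2100 = 4200 mm.
Total = 66640 + 5400 + 4200 = 76240 mm.
= 76.24 m.

76.24 m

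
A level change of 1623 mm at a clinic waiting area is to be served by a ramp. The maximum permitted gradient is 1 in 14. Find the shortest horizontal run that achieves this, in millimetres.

22722 mm

At 1:14 the run is 14 × 1623 = 22722 mm.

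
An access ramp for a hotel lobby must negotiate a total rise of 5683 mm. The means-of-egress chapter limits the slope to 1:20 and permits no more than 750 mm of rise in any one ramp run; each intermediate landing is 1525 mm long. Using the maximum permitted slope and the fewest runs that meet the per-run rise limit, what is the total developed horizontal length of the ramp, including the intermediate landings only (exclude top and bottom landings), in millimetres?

124335 mm

5683 / 750 = 7.58, so 8 ramp runs are needed. That means 7 intermediate landings.
Ramp run (horizontal) at 1:20: 5683 × 20 = 113660 mm.
Intermediate landings: 7 × 1525 = 10675 mm.
Developed length = 113660 + 10675 = 124335 mm.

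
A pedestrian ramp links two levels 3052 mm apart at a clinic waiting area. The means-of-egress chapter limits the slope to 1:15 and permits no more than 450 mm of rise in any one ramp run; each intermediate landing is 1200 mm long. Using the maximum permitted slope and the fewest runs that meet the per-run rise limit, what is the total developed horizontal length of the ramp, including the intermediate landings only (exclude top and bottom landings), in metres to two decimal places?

⌈3052/450⌉ = 7 ramp runs. That means 6 intermediate landings.
Horizontal run for 3052 mm of rise at 1:15 is 3052 × 15 = 45780 mm.
Intermediate landings: 6 × 1200 = 7200 mm.
Developed length = 45780 + 7200 = 52980 mm.
= 52.98 m.

52.98 m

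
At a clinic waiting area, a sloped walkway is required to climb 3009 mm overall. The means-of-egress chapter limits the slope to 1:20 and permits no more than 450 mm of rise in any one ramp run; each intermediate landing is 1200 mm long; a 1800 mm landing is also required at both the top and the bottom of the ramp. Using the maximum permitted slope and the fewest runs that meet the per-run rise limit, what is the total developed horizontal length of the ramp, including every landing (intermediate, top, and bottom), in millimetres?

70980 mm

3009 / 450 = 6.69, so 7 ramp runs are needed. That means 6 intermediate landings.
Horizontal run for 3009 mm of rise at 1:20 is 3009 × 20 = 60180 mm.
Intermediate landings: 6 × 1200 = 7200 mm.
Top and bottom landings: 2 × 1800 = 3600 mm.
Total = 60180 + 7200 + 3600 = 70980 mm.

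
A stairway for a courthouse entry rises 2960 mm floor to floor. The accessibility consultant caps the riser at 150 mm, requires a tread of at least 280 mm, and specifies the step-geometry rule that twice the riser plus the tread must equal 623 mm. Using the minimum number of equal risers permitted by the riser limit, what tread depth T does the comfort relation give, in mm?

At most 150 each: 2960/150 = 19.73, giving 20 risers.
R = 2960 ÷ 20 = 148 mm.
From 2R + T = 623: T = 623 − 296 = 327 mm.

327 mm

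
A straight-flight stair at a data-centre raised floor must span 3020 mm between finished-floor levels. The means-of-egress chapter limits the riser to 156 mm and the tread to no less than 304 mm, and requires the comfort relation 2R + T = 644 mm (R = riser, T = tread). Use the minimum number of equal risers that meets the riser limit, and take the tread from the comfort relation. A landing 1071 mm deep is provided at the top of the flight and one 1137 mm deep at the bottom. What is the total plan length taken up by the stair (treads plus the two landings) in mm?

8706 mm

3020 / 156 = 19.36, so 20 risers are needed.
R = 3020 ÷ 20 = 151 mm.
From 2R + T = 644: T = 644 − 302 = 342 mm.
20 risers give 19 treads; going = 19 × 342 = 6498 mm.
Add landings: 6498 + 1071 + 1137 = 8706 mm.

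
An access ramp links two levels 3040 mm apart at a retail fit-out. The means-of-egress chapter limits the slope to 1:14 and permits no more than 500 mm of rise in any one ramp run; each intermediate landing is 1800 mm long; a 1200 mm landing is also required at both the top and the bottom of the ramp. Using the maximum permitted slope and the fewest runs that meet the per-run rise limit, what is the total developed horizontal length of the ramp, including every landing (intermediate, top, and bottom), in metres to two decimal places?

3040 / 500 = 6.08, so 7 ramp runs are needed. That means 6 intermediate landings.
Ramp run (horizontal) at 1:14: 3040 × 14 = 42560 mm.
Intermediate landings: 6 × 1800 = 10800 mm.
Top and bottom landings: 2 × 1200 = 2400 mm.
Total = 42560 + 10800 + 2400 = 55760 mm.
= 55.76 m.

55.76 m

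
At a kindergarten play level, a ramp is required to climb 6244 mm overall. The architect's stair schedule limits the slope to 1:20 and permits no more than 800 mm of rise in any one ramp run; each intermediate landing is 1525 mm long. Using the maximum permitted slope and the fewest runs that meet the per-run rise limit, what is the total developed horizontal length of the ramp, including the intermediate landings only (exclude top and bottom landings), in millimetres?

6244 / 800 = 7.80, so 8 ramp runs are needed. That means 7 intermediate landings.
Horizontal run for 6244 mm of rise at 1:20 is 6244 × 20 = 124880 mm.
7 intermediate landings contribute 7 × 1525 = 10675 mm.
Developed length = 124880 + 10675 = 135555 mm.

135555 mm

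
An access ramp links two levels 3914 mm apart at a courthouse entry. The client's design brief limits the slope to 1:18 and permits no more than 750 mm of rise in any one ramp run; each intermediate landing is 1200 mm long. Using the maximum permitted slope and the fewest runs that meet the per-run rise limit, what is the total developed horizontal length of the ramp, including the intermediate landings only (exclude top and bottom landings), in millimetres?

3914 / 750 = 5.22, so 6 ramp runs are needed. That means 5 intermediate landings.
Ramp run (horizontal) at 1:18: 3914 × 18 = 70452 mm.
Intermediate landings: 5 × 1200 = 6000 mm.
Developed length = 70452 + 6000 = 76452 mm.

76452 mm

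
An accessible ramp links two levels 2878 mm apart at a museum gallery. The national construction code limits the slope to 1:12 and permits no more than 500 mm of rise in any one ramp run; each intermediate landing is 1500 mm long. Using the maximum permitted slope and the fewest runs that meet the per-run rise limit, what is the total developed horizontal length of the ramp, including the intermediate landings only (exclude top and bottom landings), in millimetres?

⌈2878/500⌉ = 6 ramp runs. That means 5 intermediate landings.
Ramp run (horizontal) at 1:12: 2878 × 12 = 34536 mm.
5 intermediate landings contribute 5 × 1500 = 7500 mm.
Developed length = 34536 + 7500 = 42036 mm.

42036 mm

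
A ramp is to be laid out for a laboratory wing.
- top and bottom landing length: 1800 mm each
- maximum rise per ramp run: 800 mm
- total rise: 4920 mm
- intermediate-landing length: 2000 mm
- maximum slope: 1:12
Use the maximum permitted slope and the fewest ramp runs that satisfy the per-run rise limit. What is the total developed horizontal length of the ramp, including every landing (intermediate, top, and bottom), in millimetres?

74640 mm

4920 / 800 = 6.15, so 7 ramp runs are needed. That means 6 intermediate landings.
Horizontal run for 4920 mm of rise at 1:12 is 4920 × 12 = 59040 mm.
Intermediate landings: 6 × 2000 = 12000 mm.
Top and bottom landings: 2 × 1800 = 3600 mm.
Total = 59040 + 12000 + 3600 = 74640 mm.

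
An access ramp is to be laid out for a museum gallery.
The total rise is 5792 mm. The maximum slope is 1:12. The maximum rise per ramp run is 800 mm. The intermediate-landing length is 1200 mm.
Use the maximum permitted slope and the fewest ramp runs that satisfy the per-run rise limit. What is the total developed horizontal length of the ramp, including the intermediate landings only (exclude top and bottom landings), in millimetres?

77904 mm

5792 / 800 = 7.240 → round up to 8 ramp runs. That means 7 intermediate landings.
Ramp run (horizontal) at 1:12: 5792 × 12 = 69504 mm.
Intermediate landings: 7 × 1200 = 8400 mm.
Developed length = 69504 + 8400 = 77904 mm.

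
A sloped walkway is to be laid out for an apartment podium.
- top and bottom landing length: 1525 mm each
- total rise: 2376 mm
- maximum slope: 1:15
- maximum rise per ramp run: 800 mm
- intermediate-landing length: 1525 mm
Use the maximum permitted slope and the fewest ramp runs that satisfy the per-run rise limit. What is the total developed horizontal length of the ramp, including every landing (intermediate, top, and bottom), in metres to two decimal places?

⌈2376/800⌉ = 3 ramp runs. That means 2 intermediate landings.
Ramp run (horizontal) at 1:15: 2376 × 15 = 35640 mm.
2 intermediate landings contribute 2 × 1525 = 3050 mm.
Top and bottom landings: 2 × 1525 = 3050 mm.
Total = 35640 + 3050 + 3050 = 41740 mm.
= 41.74 m.

41.74 m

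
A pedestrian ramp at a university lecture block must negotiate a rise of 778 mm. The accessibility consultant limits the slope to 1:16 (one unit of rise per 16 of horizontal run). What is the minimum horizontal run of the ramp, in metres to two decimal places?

12.45 m

At 1:16 the run is 16 × 778 = 12448 mm.
12448 mm = 12.45 m.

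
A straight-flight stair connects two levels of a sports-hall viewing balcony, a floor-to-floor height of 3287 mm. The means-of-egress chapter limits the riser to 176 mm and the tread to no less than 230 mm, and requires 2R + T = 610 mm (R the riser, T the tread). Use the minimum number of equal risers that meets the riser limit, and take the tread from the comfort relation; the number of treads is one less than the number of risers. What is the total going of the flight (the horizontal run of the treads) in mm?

⌈3287/176⌉ = 19 risers.
Riser R = 3287 / 19 = 173 mm, within the 176 mm limit.
Tread T = 610 − 2 × 173 = 264 mm (≥ 230 mm).
Treads = 19 − 1 = 18; going = 18 × 264 = 4752 mm.

4752 mm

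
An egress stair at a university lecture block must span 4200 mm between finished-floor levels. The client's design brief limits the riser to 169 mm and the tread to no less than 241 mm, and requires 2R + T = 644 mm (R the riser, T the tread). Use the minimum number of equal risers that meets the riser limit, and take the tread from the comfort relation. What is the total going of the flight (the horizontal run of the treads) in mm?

7392 mm

At most 169 each: 4200/169 = 24.85, giving 25 risers.
Each riser is 4200/25 = 168 mm (≤ 169 mm).
T = 644 − 2·168 = 308 mm, which satisfies the 241 mm minimum.
Treads = 25 − 1 = 24; going = 24 × 308 = 7392 mm.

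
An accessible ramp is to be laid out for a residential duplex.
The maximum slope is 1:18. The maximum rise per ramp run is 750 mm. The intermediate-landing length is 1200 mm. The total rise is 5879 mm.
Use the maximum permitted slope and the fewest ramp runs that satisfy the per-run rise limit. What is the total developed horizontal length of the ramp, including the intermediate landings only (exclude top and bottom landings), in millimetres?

5879 / 750 = 7.839 → round up to 8 ramp runs. That means 7 intermediate landings.
Ramp run (horizontal) at 1:18: 5879 × 18 = 105822 mm.
7 intermediate landings contribute 7 × 1200 = 8400 mm.
Developed length = 105822 + 8400 = 114222 mm.

114222 mm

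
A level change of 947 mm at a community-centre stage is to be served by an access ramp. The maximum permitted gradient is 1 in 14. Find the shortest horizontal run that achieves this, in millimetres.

Run = rise × 14 = 947 × 14 = 13258 mm.

13258 mm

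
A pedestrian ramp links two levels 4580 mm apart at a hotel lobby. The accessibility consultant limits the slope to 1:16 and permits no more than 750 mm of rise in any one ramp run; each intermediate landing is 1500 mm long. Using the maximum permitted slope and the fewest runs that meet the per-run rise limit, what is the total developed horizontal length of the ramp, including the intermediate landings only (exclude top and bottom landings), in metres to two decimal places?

82.28 m

4580 / 750 = 6.107 → round up to 7 ramp runs. That means 6 intermediate landings.
Horizontal run for 4580 mm of rise at 1:16 is 4580 × 16 = 73280 mm.
Intermediate landings: 6 × 1500 = 9000 mm.
Total developed length = 73280 + 9000 = 82280 mm.
= 82.28 m.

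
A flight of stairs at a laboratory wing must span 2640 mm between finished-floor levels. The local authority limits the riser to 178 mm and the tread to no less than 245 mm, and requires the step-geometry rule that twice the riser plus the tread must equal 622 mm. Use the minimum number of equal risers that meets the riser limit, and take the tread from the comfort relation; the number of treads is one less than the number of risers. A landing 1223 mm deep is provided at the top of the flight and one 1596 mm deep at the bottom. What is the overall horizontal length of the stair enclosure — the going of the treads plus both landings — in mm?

6599 mm

2640 / 178 = 14.83, so 15 risers are needed.
R = 2640 ÷ 15 = 176 mm.
T = 622 − 2·176 = 270 mm, which satisfies the 245 mm minimum.
15 risers give 14 treads; going = 14 × 270 = 3780 mm.
Enclosure = 3780 + 1223 + 1596 = 6599 mm.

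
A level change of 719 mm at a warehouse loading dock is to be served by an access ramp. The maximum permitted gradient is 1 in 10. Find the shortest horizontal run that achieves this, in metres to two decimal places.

At 1:10 the run is 10 × 719 = 7190 mm.
7190 mm = 7.19 m.

7.19 m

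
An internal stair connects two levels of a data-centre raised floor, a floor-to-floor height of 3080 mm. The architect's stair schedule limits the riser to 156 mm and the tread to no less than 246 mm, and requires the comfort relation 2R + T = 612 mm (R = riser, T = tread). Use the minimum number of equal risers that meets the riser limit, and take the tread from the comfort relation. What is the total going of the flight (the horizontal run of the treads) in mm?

⌈3080/156⌉ = 20 risers.
Riser R = 3080 / 20 = 154 mm, within the 156 mm limit.
Tread T = 612 − 2 × 154 = 304 mm (≥ 246 mm).
Going = (20 − 1) × 304 = 5776 mm.

5776 mm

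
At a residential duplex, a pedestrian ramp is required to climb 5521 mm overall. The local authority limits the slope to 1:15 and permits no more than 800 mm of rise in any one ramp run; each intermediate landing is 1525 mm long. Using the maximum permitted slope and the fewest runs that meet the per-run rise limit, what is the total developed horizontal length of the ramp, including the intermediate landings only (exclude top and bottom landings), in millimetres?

At most 800 each: 5521/800 = 6.90, giving 7 ramp runs. That means 6 intermediate landings.
Horizontal run for 5521 mm of rise at 1:15 is 5521 × 15 = 82815 mm.
Intermediate landings: 6 × 1525 = 9150 mm.
Developed length = 82815 + 9150 = 91965 mm.

91965 mm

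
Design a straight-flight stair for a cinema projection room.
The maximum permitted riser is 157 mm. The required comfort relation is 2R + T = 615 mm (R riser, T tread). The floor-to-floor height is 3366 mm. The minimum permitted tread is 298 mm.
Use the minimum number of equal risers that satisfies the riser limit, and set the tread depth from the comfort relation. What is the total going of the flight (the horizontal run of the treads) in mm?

⌈3366/157⌉ = 22 risers.
Riser R = 3366 / 22 = 153 mm, within the 157 mm limit.
From 2R + T = 615: T = 615 − 306 = 309 mm.
Going = (22 − 1) × 309 = 6489 mm.

6489 mm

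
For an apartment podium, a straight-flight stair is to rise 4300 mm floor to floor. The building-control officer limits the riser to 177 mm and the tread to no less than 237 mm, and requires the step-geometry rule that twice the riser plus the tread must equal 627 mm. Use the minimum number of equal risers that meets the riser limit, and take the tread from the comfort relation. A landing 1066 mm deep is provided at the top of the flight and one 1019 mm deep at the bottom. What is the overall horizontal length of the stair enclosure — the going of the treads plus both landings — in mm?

4300 / 177 = 24.29, so 25 risers are needed.
Each riser is 4300/25 = 172 mm (≤ 177 mm).
T = 627 − 2·172 = 283 mm, which satisfies the 237 mm minimum.
25 risers give 24 treads; going = 24 × 283 = 6792 mm.
Add landings: 6792 + 1066 + 1019 = 8877 mm.

8877 mm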